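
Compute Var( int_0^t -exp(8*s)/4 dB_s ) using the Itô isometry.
Var = exp(16*t)/256 - 1/256

The Itô integral of a deterministic integrand f(s) has mean 0 because each increment f(s) * (B_{s+ds} - B_s) has mean 0. By the Itô isometry:
  Var( int_0^t f(s) dB_s ) = E[ (int_0^t f(s) dB_s)^2 ] = int_0^t f(s)^2 ds.
Here f(s) = -exp(8*s)/4, so f(s)^2 = exp(16*s)/16. Integrate:
  int_0^t (exp(16*s)/16) ds = exp(16*t)/256 - 1/256.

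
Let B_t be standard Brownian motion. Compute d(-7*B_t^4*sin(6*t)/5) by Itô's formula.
d(-7*B_t^4*sin(6*t)/5) = (-42*B_t^2*(B_t^2*cos(6*t) + sin(6*t))/5) dt + (-28*B_t^3*sin(6*t)/5) dB_t

Itô's formula for f(t, x): d f(t, B_t) = (f_t + (1/2) f_xx) dt + f_x dB_t. Compute partials of f(t, x) = -7*x^4*sin(6*t)/5:
  f_t(t,x)  = -42*x^4*cos(6*t)/5
  f_x(t,x)  = -28*x^3*sin(6*t)/5
  f_xx(t,x) = -84*x^2*sin(6*t)/5
Assemble drift = f_t + (1/2) f_xx = -42*x^2*(x^2*cos(6*t) + sin(6*t))/5 and diffusion = f_x = -28*x^3*sin(6*t)/5. Substituting x = B_t:
  d(-7*B_t^4*sin(6*t)/5) = (-42*B_t^2*(B_t^2*cos(6*t) + sin(6*t))/5) dt + (-28*B_t^3*sin(6*t)/5) dB_t.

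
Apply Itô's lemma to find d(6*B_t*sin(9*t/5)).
d(6*B_t*sin(9*t/5)) = (54*B_t*cos(9*t/5)/5) dt + (6*sin(9*t/5)) dB_t

Itô's formula for f(t, x): d f(t, B_t) = (f_t + (1/2) f_xx) dt + f_x dB_t. Compute partials of f(t, x) = 6*x*sin(9*t/5):
  f_t(t,x)  = 54*x*cos(9*t/5)/5
  f_x(t,x)  = 6*sin(9*t/5)
  f_xx(t,x) = 0
Assemble drift = f_t + (1/2) f_xx = 54*x*cos(9*t/5)/5 and diffusion = f_x = 6*sin(9*t/5). Substituting x = B_t:
  d(6*B_t*sin(9*t/5)) = (54*B_t*cos(9*t/5)/5) dt + (6*sin(9*t/5)) dB_t.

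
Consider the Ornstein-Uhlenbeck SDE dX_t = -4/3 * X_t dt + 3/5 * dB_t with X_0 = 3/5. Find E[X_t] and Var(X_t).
E[X_t] = 3*exp(-4*t/3)/5; Var(X_t) = 27/200 - 27*exp(-8*t/3)/200

The OU SDE dX = -theta X dt + sigma dB admits the integrating factor exp(theta t): d(exp(theta t) X_t) = sigma exp(theta t) dB_t. Integrating from 0 to t:
  X_t = x_0 * exp(-theta t) + sigma * int_0^t exp(-theta (t-s)) dB_s.
The Itô integral has mean 0 and (by the Itô isometry) variance sigma^2 * int_0^t exp(-2 theta (t - s)) ds = sigma^2 * (1 - exp(-2 theta t)) / (2 theta).
With theta = 4/3, sigma = 3/5, x_0 = 3/5:
  E[X_t] = 3/5 * exp(-4/3 t) = 3*exp(-4*t/3)/5
  Var(X_t) = (3/5)^2 * (1 - exp(-2*4/3 t)) / (2 * 4/3) = 27/200 - 27*exp(-8*t/3)/200.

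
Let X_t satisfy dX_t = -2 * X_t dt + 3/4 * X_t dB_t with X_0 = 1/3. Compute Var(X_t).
Var(X_t) = (exp(9*t/16) - 1)*exp(-4*t)/9

For GBM dX = mu X dt + sigma X dB with X_0 = x_0, apply Itô to Y = log X: dY = (mu - sigma^2/2) dt + sigma dB, so Y_t = log(x_0) + (mu - sigma^2/2) t + sigma B_t and hence X_t = x_0 * exp((mu - sigma^2/2) t + sigma B_t).
With mu = -2, sigma = 3/4, x_0 = 1/3, this gives:
  X_t = 1/3 * exp((-73/32) * t + (3/4) * B_t).
Since sigma*B_t ~ Normal(0, sigma^2 t), E[exp(sigma*B_t)] = exp(sigma^2 t / 2); so E[X_t] = x_0 * exp((mu - sigma^2/2) t) * exp(sigma^2 t / 2) = x_0 * exp(mu t) = exp(-2*t)/3.
Var(X_t) = E[X_t^2] - (E[X_t])^2 = x_0^2 * exp(2 mu t) * (exp(sigma^2 t) - 1) = (exp(9*t/16) - 1)*exp(-4*t)/9.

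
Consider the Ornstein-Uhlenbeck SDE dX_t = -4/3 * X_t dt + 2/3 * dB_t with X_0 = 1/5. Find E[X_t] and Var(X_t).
E[X_t] = exp(-4*t/3)/5; Var(X_t) = 1/6 - exp(-8*t/3)/6

The OU SDE dX = -theta X dt + sigma dB admits the integrating factor exp(theta t): d(exp(theta t) X_t) = sigma exp(theta t) dB_t. Integrating from 0 to t:
  X_t = x_0 * exp(-theta t) + sigma * int_0^t exp(-theta (t-s)) dB_s.
The Itô integral has mean 0 and (by the Itô isometry) variance sigma^2 * int_0^t exp(-2 theta (t - s)) ds = sigma^2 * (1 - exp(-2 theta t)) / (2 theta).
With theta = 4/3, sigma = 2/3, x_0 = 1/5:
  E[X_t] = 1/5 * exp(-4/3 t) = exp(-4*t/3)/5
  Var(X_t) = (2/3)^2 * (1 - exp(-2*4/3 t)) / (2 * 4/3) = 1/6 - exp(-8*t/3)/6.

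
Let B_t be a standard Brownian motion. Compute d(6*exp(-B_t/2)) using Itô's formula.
d(6*exp(-B_t/2)) = (3*exp(-B_t/2)/4) dt + (-3*exp(-B_t/2)) dB_t

Itô's formula for f(B_t) gives d f(B_t) = f'(B_t) dB_t + (1/2) f''(B_t) dt. Compute derivatives of f(x) = 6*exp(-x/2):
  f'(x)  = -3*exp(-x/2)
  f''(x) = 3*exp(-x/2)/2
Substitute x = B_t and multiply the f'' term by 1/2:
  drift     = (1/2) * (3*exp(-x/2)/2) evaluated at B_t = 3*exp(-B_t/2)/4
  diffusion = (-3*exp(-x/2)) evaluated at B_t = -3*exp(-B_t/2)
Therefore d(6*exp(-B_t/2)) = (3*exp(-B_t/2)/4) dt + (-3*exp(-B_t/2)) dB_t.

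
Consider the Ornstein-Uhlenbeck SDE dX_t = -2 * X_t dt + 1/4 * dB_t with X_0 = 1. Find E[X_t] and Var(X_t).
E[X_t] = exp(-2*t); Var(X_t) = 1/64 - exp(-4*t)/64

The OU SDE dX = -theta X dt + sigma dB admits the integrating factor exp(theta t): d(exp(theta t) X_t) = sigma exp(theta t) dB_t. Integrating from 0 to t:
  X_t = x_0 * exp(-theta t) + sigma * int_0^t exp(-theta (t-s)) dB_s.
The Itô integral has mean 0 and (by the Itô isometry) variance sigma^2 * int_0^t exp(-2 theta (t - s)) ds = sigma^2 * (1 - exp(-2 theta t)) / (2 theta).
With theta = 2, sigma = 1/4, x_0 = 1:
  E[X_t] = 1 * exp(-2 t) = exp(-2*t)
  Var(X_t) = (1/4)^2 * (1 - exp(-2*2 t)) / (2 * 2) = 1/64 - exp(-4*t)/64.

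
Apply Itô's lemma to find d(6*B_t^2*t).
d(6*B_t^2*t) = (6*B_t^2 + 6*t) dt + (12*B_t*t) dB_t

Itô's formula for f(t, x): d f(t, B_t) = (f_t + (1/2) f_xx) dt + f_x dB_t. Compute partials of f(t, x) = 6*t*x^2:
  f_t(t,x)  = 6*x^2
  f_x(t,x)  = 12*t*x
  f_xx(t,x) = 12*t
Assemble drift = f_t + (1/2) f_xx = 6*t + 6*x^2 and diffusion = f_x = 12*t*x. Substituting x = B_t:
  d(6*B_t^2*t) = (6*B_t^2 + 6*t) dt + (12*B_t*t) dB_t.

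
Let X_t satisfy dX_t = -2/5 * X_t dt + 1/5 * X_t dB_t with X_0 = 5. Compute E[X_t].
E[X_t] = 5*exp(-2*t/5)

For GBM dX = mu X dt + sigma X dB with X_0 = x_0, apply Itô to Y = log X: dY = (mu - sigma^2/2) dt + sigma dB, so Y_t = log(x_0) + (mu - sigma^2/2) t + sigma B_t and hence X_t = x_0 * exp((mu - sigma^2/2) t + sigma B_t).
With mu = -2/5, sigma = 1/5, x_0 = 5, this gives:
  X_t = 5 * exp((-21/50) * t + (1/5) * B_t).
Since sigma*B_t ~ Normal(0, sigma^2 t), E[exp(sigma*B_t)] = exp(sigma^2 t / 2); so E[X_t] = x_0 * exp((mu - sigma^2/2) t) * exp(sigma^2 t / 2) = x_0 * exp(mu t) = 5*exp(-2*t/5).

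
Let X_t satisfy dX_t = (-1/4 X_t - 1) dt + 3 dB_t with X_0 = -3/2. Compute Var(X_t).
Var(X_t) = 18 - 18*exp(-t/2)

The variance V(t) = Var(X_t) satisfies V'(t) = 2 a V(t) + c^2 with V(0) = 0 (drift coefficient is linear in X, diffusion is constant). With a = -1/4, c = 3, the solution is
  V(t) = (c^2 / (2 a)) * (exp(2 a t) - 1)
       = (3^2 / (2*(-1/4))) * (exp((-1/2) t) - 1)
       = 18 - 18*exp(-t/2).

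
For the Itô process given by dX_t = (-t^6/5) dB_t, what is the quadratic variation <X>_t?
<X>_t = t^13/325

For an Itô process dX_t = a(t) dt + b(t) dB_t, the quadratic variation is <X>_t = int_0^t b(s)^2 ds (the drift term does not contribute). Here b(s) = -s^6/5, so
  b(s)^2 = s^12/25.
Integrating from 0 to t:
  <X>_t = int_0^t (s^12/25) ds = t^13/325.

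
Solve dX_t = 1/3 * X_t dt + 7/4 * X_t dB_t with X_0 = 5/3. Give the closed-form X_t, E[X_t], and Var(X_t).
X_t = 5/3 * exp((-115/96) t + (7/4) B_t); E[X_t] = 5*exp(t/3)/3; Var(X_t) = 25*(exp(49*t/16) - 1)*exp(2*t/3)/9

For GBM dX = mu X dt + sigma X dB with X_0 = x_0, apply Itô to Y = log X: dY = (mu - sigma^2/2) dt + sigma dB, so Y_t = log(x_0) + (mu - sigma^2/2) t + sigma B_t and hence X_t = x_0 * exp((mu - sigma^2/2) t + sigma B_t).
With mu = 1/3, sigma = 7/4, x_0 = 5/3, this gives:
  X_t = 5/3 * exp((-115/96) * t + (7/4) * B_t).
Since sigma*B_t ~ Normal(0, sigma^2 t), E[exp(sigma*B_t)] = exp(sigma^2 t / 2); so E[X_t] = x_0 * exp((mu - sigma^2/2) t) * exp(sigma^2 t / 2) = x_0 * exp(mu t) = 5*exp(t/3)/3.
Var(X_t) = E[X_t^2] - (E[X_t])^2 = x_0^2 * exp(2 mu t) * (exp(sigma^2 t) - 1) = 25*(exp(49*t/16) - 1)*exp(2*t/3)/9.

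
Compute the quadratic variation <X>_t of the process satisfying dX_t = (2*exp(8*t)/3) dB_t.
<X>_t = exp(16*t)/36 - 1/36

For an Itô process dX_t = a(t) dt + b(t) dB_t, the quadratic variation is <X>_t = int_0^t b(s)^2 ds (the drift term does not contribute). Here b(s) = 2*exp(8*s)/3, so
  b(s)^2 = 4*exp(16*s)/9.
Integrating from 0 to t:
  <X>_t = int_0^t (4*exp(16*s)/9) ds = exp(16*t)/36 - 1/36.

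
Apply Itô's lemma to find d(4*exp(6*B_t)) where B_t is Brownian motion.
d(4*exp(6*B_t)) = (72*exp(6*B_t)) dt + (24*exp(6*B_t)) dB_t

Itô's formula for f(B_t) gives d f(B_t) = f'(B_t) dB_t + (1/2) f''(B_t) dt. Compute derivatives of f(x) = 4*exp(6*x):
  f'(x)  = 24*exp(6*x)
  f''(x) = 144*exp(6*x)
Substitute x = B_t and multiply the f'' term by 1/2:
  drift     = (1/2) * (144*exp(6*x)) evaluated at B_t = 72*exp(6*B_t)
  diffusion = (24*exp(6*x)) evaluated at B_t = 24*exp(6*B_t)
Therefore d(4*exp(6*B_t)) = (72*exp(6*B_t)) dt + (24*exp(6*B_t)) dB_t.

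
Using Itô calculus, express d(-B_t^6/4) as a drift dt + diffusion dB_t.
d(-B_t^6/4) = (-15*B_t^4/4) dt + (-3*B_t^5/2) dB_t

Itô's formula for f(B_t) gives d f(B_t) = f'(B_t) dB_t + (1/2) f''(B_t) dt. Compute derivatives of f(x) = -x^6/4:
  f'(x)  = -3*x^5/2
  f''(x) = -15*x^4/2
Substitute x = B_t and multiply the f'' term by 1/2:
  drift     = (1/2) * (-15*x^4/2) evaluated at B_t = -15*B_t^4/4
  diffusion = (-3*x^5/2) evaluated at B_t = -3*B_t^5/2
Therefore d(-B_t^6/4) = (-15*B_t^4/4) dt + (-3*B_t^5/2) dB_t.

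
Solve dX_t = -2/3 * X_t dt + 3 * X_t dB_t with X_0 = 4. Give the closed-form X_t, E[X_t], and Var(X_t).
X_t = 4 * exp((-31/6) t + (3) B_t); E[X_t] = 4*exp(-2*t/3); Var(X_t) = (16*exp(9*t) - 16)*exp(-4*t/3)

For GBM dX = mu X dt + sigma X dB with X_0 = x_0, apply Itô to Y = log X: dY = (mu - sigma^2/2) dt + sigma dB, so Y_t = log(x_0) + (mu - sigma^2/2) t + sigma B_t and hence X_t = x_0 * exp((mu - sigma^2/2) t + sigma B_t).
With mu = -2/3, sigma = 3, x_0 = 4, this gives:
  X_t = 4 * exp((-31/6) * t + (3) * B_t).
Since sigma*B_t ~ Normal(0, sigma^2 t), E[exp(sigma*B_t)] = exp(sigma^2 t / 2); so E[X_t] = x_0 * exp((mu - sigma^2/2) t) * exp(sigma^2 t / 2) = x_0 * exp(mu t) = 4*exp(-2*t/3).
Var(X_t) = E[X_t^2] - (E[X_t])^2 = x_0^2 * exp(2 mu t) * (exp(sigma^2 t) - 1) = (16*exp(9*t) - 16)*exp(-4*t/3).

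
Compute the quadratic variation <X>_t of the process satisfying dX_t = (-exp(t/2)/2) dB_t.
<X>_t = exp(t)/4 - 1/4

For an Itô process dX_t = a(t) dt + b(t) dB_t, the quadratic variation is <X>_t = int_0^t b(s)^2 ds (the drift term does not contribute). Here b(s) = -exp(s/2)/2, so
  b(s)^2 = exp(s)/4.
Integrating from 0 to t:
  <X>_t = int_0^t (exp(s)/4) ds = exp(t)/4 - 1/4.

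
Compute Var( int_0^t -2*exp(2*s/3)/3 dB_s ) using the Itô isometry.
Var = exp(4*t/3)/3 - 1/3

The Itô integral of a deterministic integrand f(s) has mean 0 because each increment f(s) * (B_{s+ds} - B_s) has mean 0. By the Itô isometry:
  Var( int_0^t f(s) dB_s ) = E[ (int_0^t f(s) dB_s)^2 ] = int_0^t f(s)^2 ds.
Here f(s) = -2*exp(2*s/3)/3, so f(s)^2 = 4*exp(4*s/3)/9. Integrate:
  int_0^t (4*exp(4*s/3)/9) ds = exp(4*t/3)/3 - 1/3.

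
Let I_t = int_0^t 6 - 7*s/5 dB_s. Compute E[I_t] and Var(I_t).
E[I_t] = 0; Var(I_t) = t*(49*t^2 - 630*t + 2700)/75

The Itô integral of a deterministic integrand f(s) has mean 0 because each increment f(s) * (B_{s+ds} - B_s) has mean 0. By the Itô isometry:
  Var( int_0^t f(s) dB_s ) = E[ (int_0^t f(s) dB_s)^2 ] = int_0^t f(s)^2 ds.
Here f(s) = 6 - 7*s/5, so f(s)^2 = (7*s - 30)^2/25. Integrate:
  int_0^t ((7*s - 30)^2/25) ds = t*(49*t^2 - 630*t + 2700)/75.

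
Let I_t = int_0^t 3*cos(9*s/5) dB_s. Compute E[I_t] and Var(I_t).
E[I_t] = 0; Var(I_t) = 9*t/2 + 5*sin(18*t/5)/4

The Itô integral of a deterministic integrand f(s) has mean 0 because each increment f(s) * (B_{s+ds} - B_s) has mean 0. By the Itô isometry:
  Var( int_0^t f(s) dB_s ) = E[ (int_0^t f(s) dB_s)^2 ] = int_0^t f(s)^2 ds.
Here f(s) = 3*cos(9*s/5), so f(s)^2 = 9*cos(9*s/5)^2. Integrate:
  int_0^t (9*cos(9*s/5)^2) ds = 9*t/2 + 5*sin(18*t/5)/4.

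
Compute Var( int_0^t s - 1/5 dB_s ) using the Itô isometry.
Var = t*(25*t^2 - 15*t + 3)/75

The Itô integral of a deterministic integrand f(s) has mean 0 because each increment f(s) * (B_{s+ds} - B_s) has mean 0. By the Itô isometry:
  Var( int_0^t f(s) dB_s ) = E[ (int_0^t f(s) dB_s)^2 ] = int_0^t f(s)^2 ds.
Here f(s) = s - 1/5, so f(s)^2 = (5*s - 1)^2/25. Integrate:
  int_0^t ((5*s - 1)^2/25) ds = t*(25*t^2 - 15*t + 3)/75.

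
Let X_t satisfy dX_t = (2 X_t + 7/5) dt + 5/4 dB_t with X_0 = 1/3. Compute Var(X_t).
Var(X_t) = 25*exp(4*t)/64 - 25/64

The variance V(t) = Var(X_t) satisfies V'(t) = 2 a V(t) + c^2 with V(0) = 0 (drift coefficient is linear in X, diffusion is constant). With a = 2, c = 5/4, the solution is
  V(t) = (c^2 / (2 a)) * (exp(2 a t) - 1)
       = ((5/4)^2 / (2*2)) * (exp(4 t) - 1)
       = 25*exp(4*t)/64 - 25/64.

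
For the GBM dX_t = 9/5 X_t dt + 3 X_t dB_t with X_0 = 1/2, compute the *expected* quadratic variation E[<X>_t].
E[<X>_t] = 5*exp(63*t/5)/28 - 5/28

<X>_t = int_0^t (3 * X_s)^2 ds. Taking expectation inside the integral: E[<X>_t] = 3^2 * int_0^t E[X_s^2] ds. For GBM, E[X_s^2] = x_0^2 * exp((2 mu + sigma^2) s). Integrating:
  E[<X>_t] = 3^2 * (1/2)^2 * (exp((2*(9/5) + 3^2) t) - 1) / (2*(9/5) + 3^2)
           = 3^2 * (1/2)^2 * (exp((63/5) t) - 1) / (63/5) = 5*exp(63*t/5)/28 - 5/28.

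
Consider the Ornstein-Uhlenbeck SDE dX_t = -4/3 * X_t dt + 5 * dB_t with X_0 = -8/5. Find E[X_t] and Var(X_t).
E[X_t] = -8*exp(-4*t/3)/5; Var(X_t) = 75/8 - 75*exp(-8*t/3)/8

The OU SDE dX = -theta X dt + sigma dB admits the integrating factor exp(theta t): d(exp(theta t) X_t) = sigma exp(theta t) dB_t. Integrating from 0 to t:
  X_t = x_0 * exp(-theta t) + sigma * int_0^t exp(-theta (t-s)) dB_s.
The Itô integral has mean 0 and (by the Itô isometry) variance sigma^2 * int_0^t exp(-2 theta (t - s)) ds = sigma^2 * (1 - exp(-2 theta t)) / (2 theta).
With theta = 4/3, sigma = 5, x_0 = -8/5:
  E[X_t] = -8/5 * exp(-4/3 t) = -8*exp(-4*t/3)/5
  Var(X_t) = (5)^2 * (1 - exp(-2*4/3 t)) / (2 * 4/3) = 75/8 - 75*exp(-8*t/3)/8.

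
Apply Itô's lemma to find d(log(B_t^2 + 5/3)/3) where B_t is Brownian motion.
d(log(B_t^2 + 5/3)/3) = ((5 - 3*B_t^2)/(3*B_t^2 + 5)^2) dt + (2*B_t/(3*B_t^2 + 5)) dB_t

Itô's formula for f(B_t) gives d f(B_t) = f'(B_t) dB_t + (1/2) f''(B_t) dt. Compute derivatives of f(x) = log(x^2 + 5/3)/3:
  f'(x)  = 2*x/(3*x^2 + 5)
  f''(x) = 2*(5 - 3*x^2)/(3*x^2 + 5)^2
Substitute x = B_t and multiply the f'' term by 1/2:
  drift     = (1/2) * (2*(5 - 3*x^2)/(3*x^2 + 5)^2) evaluated at B_t = (5 - 3*B_t^2)/(3*B_t^2 + 5)^2
  diffusion = (2*x/(3*x^2 + 5)) evaluated at B_t = 2*B_t/(3*B_t^2 + 5)
Therefore d(log(B_t^2 + 5/3)/3) = ((5 - 3*B_t^2)/(3*B_t^2 + 5)^2) dt + (2*B_t/(3*B_t^2 + 5)) dB_t.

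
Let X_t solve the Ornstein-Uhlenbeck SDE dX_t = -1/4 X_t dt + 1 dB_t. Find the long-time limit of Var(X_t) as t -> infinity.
lim Var(X_t) = 2

The OU SDE dX = -theta X dt + sigma dB admits the integrating factor exp(theta t): d(exp(theta t) X_t) = sigma exp(theta t) dB_t. Integrating from 0 to t gives X_t = x_0 * exp(-theta t) + sigma * int_0^t exp(-theta (t-s)) dB_s for any initial x_0. The Itô integral has variance (by the Itô isometry) sigma^2 * int_0^t exp(-2 theta (t - s)) ds = sigma^2 * (1 - exp(-2 theta t)) / (2 theta), independent of x_0.
With theta = 1/4, sigma = 1:
  Var(X_t) = (1)^2 * (1 - exp(-2*1/4 t)) / (2 * 1/4) = 2 - 2*exp(-t/2).
As t -> infinity, exp(-2*1/4 t) -> 0, so the stationary variance is sigma^2 / (2 theta) = 2.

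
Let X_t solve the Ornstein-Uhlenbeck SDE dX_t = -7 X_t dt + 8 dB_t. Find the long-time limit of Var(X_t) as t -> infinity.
lim Var(X_t) = 32/7

The OU SDE dX = -theta X dt + sigma dB admits the integrating factor exp(theta t): d(exp(theta t) X_t) = sigma exp(theta t) dB_t. Integrating from 0 to t gives X_t = x_0 * exp(-theta t) + sigma * int_0^t exp(-theta (t-s)) dB_s for any initial x_0. The Itô integral has variance (by the Itô isometry) sigma^2 * int_0^t exp(-2 theta (t - s)) ds = sigma^2 * (1 - exp(-2 theta t)) / (2 theta), independent of x_0.
With theta = 7, sigma = 8:
  Var(X_t) = (8)^2 * (1 - exp(-2*7 t)) / (2 * 7) = 32/7 - 32*exp(-14*t)/7.
As t -> infinity, exp(-2*7 t) -> 0, so the stationary variance is sigma^2 / (2 theta) = 32/7.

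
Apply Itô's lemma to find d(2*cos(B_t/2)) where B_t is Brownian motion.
d(2*cos(B_t/2)) = (-cos(B_t/2)/4) dt + (-sin(B_t/2)) dB_t

Itô's formula for f(B_t) gives d f(B_t) = f'(B_t) dB_t + (1/2) f''(B_t) dt. Compute derivatives of f(x) = 2*cos(x/2):
  f'(x)  = -sin(x/2)
  f''(x) = -cos(x/2)/2
Substitute x = B_t and multiply the f'' term by 1/2:
  drift     = (1/2) * (-cos(x/2)/2) evaluated at B_t = -cos(B_t/2)/4
  diffusion = (-sin(x/2)) evaluated at B_t = -sin(B_t/2)
Therefore d(2*cos(B_t/2)) = (-cos(B_t/2)/4) dt + (-sin(B_t/2)) dB_t.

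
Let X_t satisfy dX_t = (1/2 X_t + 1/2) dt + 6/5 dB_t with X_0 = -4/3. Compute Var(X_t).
Var(X_t) = 36*exp(t)/25 - 36/25

The variance V(t) = Var(X_t) satisfies V'(t) = 2 a V(t) + c^2 with V(0) = 0 (drift coefficient is linear in X, diffusion is constant). With a = 1/2, c = 6/5, the solution is
  V(t) = (c^2 / (2 a)) * (exp(2 a t) - 1)
       = ((6/5)^2 / (2*(1/2))) * (exp(1 t) - 1)
       = 36*exp(t)/25 - 36/25.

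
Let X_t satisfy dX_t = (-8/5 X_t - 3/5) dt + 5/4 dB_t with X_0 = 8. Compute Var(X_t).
Var(X_t) = 125/256 - 125*exp(-16*t/5)/256

The variance V(t) = Var(X_t) satisfies V'(t) = 2 a V(t) + c^2 with V(0) = 0 (drift coefficient is linear in X, diffusion is constant). With a = -8/5, c = 5/4, the solution is
  V(t) = (c^2 / (2 a)) * (exp(2 a t) - 1)
       = ((5/4)^2 / (2*(-8/5))) * (exp((-16/5) t) - 1)
       = 125/256 - 125*exp(-16*t/5)/256.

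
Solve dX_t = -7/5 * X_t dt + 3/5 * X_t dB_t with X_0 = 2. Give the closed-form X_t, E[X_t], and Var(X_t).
X_t = 2 * exp((-79/50) t + (3/5) B_t); E[X_t] = 2*exp(-7*t/5); Var(X_t) = (4*exp(9*t/25) - 4)*exp(-14*t/5)

For GBM dX = mu X dt + sigma X dB with X_0 = x_0, apply Itô to Y = log X: dY = (mu - sigma^2/2) dt + sigma dB, so Y_t = log(x_0) + (mu - sigma^2/2) t + sigma B_t and hence X_t = x_0 * exp((mu - sigma^2/2) t + sigma B_t).
With mu = -7/5, sigma = 3/5, x_0 = 2, this gives:
  X_t = 2 * exp((-79/50) * t + (3/5) * B_t).
Since sigma*B_t ~ Normal(0, sigma^2 t), E[exp(sigma*B_t)] = exp(sigma^2 t / 2); so E[X_t] = x_0 * exp((mu - sigma^2/2) t) * exp(sigma^2 t / 2) = x_0 * exp(mu t) = 2*exp(-7*t/5).
Var(X_t) = E[X_t^2] - (E[X_t])^2 = x_0^2 * exp(2 mu t) * (exp(sigma^2 t) - 1) = (4*exp(9*t/25) - 4)*exp(-14*t/5).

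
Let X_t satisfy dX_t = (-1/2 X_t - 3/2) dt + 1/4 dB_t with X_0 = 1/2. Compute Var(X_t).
Var(X_t) = (exp(t) - 1)*exp(-t)/16

The variance V(t) = Var(X_t) satisfies V'(t) = 2 a V(t) + c^2 with V(0) = 0 (drift coefficient is linear in X, diffusion is constant). With a = -1/2, c = 1/4, the solution is
  V(t) = (c^2 / (2 a)) * (exp(2 a t) - 1)
       = ((1/4)^2 / (2*(-1/2))) * (exp((-1) t) - 1)
       = (exp(t) - 1)*exp(-t)/16.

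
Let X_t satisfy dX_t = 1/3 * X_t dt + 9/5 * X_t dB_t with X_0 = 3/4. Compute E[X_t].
E[X_t] = 3*exp(t/3)/4

For GBM dX = mu X dt + sigma X dB with X_0 = x_0, apply Itô to Y = log X: dY = (mu - sigma^2/2) dt + sigma dB, so Y_t = log(x_0) + (mu - sigma^2/2) t + sigma B_t and hence X_t = x_0 * exp((mu - sigma^2/2) t + sigma B_t).
With mu = 1/3, sigma = 9/5, x_0 = 3/4, this gives:
  X_t = 3/4 * exp((-193/150) * t + (9/5) * B_t).
Since sigma*B_t ~ Normal(0, sigma^2 t), E[exp(sigma*B_t)] = exp(sigma^2 t / 2); so E[X_t] = x_0 * exp((mu - sigma^2/2) t) * exp(sigma^2 t / 2) = x_0 * exp(mu t) = 3*exp(t/3)/4.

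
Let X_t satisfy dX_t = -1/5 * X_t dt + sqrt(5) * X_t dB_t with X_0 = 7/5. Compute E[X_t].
E[X_t] = 7*exp(-t/5)/5

For GBM dX = mu X dt + sigma X dB with X_0 = x_0, apply Itô to Y = log X: dY = (mu - sigma^2/2) dt + sigma dB, so Y_t = log(x_0) + (mu - sigma^2/2) t + sigma B_t and hence X_t = x_0 * exp((mu - sigma^2/2) t + sigma B_t).
With mu = -1/5, sigma = sqrt(5), x_0 = 7/5, this gives:
  X_t = 7/5 * exp((-27/10) * t + (sqrt(5)) * B_t).
Since sigma*B_t ~ Normal(0, sigma^2 t), E[exp(sigma*B_t)] = exp(sigma^2 t / 2); so E[X_t] = x_0 * exp((mu - sigma^2/2) t) * exp(sigma^2 t / 2) = x_0 * exp(mu t) = 7*exp(-t/5)/5.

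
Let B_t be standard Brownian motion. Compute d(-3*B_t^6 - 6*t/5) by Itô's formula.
d(-3*B_t^6 - 6*t/5) = (-45*B_t^4 - 6/5) dt + (-18*B_t^5) dB_t

Itô's formula for f(t, x): d f(t, B_t) = (f_t + (1/2) f_xx) dt + f_x dB_t. Compute partials of f(t, x) = -6*t/5 - 3*x^6:
  f_t(t,x)  = -6/5
  f_x(t,x)  = -18*x^5
  f_xx(t,x) = -90*x^4
Assemble drift = f_t + (1/2) f_xx = -45*x^4 - 6/5 and diffusion = f_x = -18*x^5. Substituting x = B_t:
  d(-3*B_t^6 - 6*t/5) = (-45*B_t^4 - 6/5) dt + (-18*B_t^5) dB_t.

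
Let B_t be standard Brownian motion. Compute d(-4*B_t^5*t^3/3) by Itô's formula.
d(-4*B_t^5*t^3/3) = (B_t^3*t^2*(-4*B_t^2 - 40*t/3)) dt + (-20*B_t^4*t^3/3) dB_t

Itô's formula for f(t, x): d f(t, B_t) = (f_t + (1/2) f_xx) dt + f_x dB_t. Compute partials of f(t, x) = -4*t^3*x^5/3:
  f_t(t,x)  = -4*t^2*x^5
  f_x(t,x)  = -20*t^3*x^4/3
  f_xx(t,x) = -80*t^3*x^3/3
Assemble drift = f_t + (1/2) f_xx = t^2*x^3*(-40*t/3 - 4*x^2) and diffusion = f_x = -20*t^3*x^4/3. Substituting x = B_t:
  d(-4*B_t^5*t^3/3) = (B_t^3*t^2*(-4*B_t^2 - 40*t/3)) dt + (-20*B_t^4*t^3/3) dB_t.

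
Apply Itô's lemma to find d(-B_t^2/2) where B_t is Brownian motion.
d(-B_t^2/2) = (-1/2) dt + (-B_t) dB_t

Itô's formula for f(B_t) gives d f(B_t) = f'(B_t) dB_t + (1/2) f''(B_t) dt. Compute derivatives of f(x) = -x^2/2:
  f'(x)  = -x
  f''(x) = -1
Substitute x = B_t and multiply the f'' term by 1/2:
  drift     = (1/2) * (-1) evaluated at B_t = -1/2
  diffusion = (-x) evaluated at B_t = -B_t
Therefore d(-B_t^2/2) = (-1/2) dt + (-B_t) dB_t.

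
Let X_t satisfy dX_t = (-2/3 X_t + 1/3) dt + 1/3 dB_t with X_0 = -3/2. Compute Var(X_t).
Var(X_t) = 1/12 - exp(-4*t/3)/12

The variance V(t) = Var(X_t) satisfies V'(t) = 2 a V(t) + c^2 with V(0) = 0 (drift coefficient is linear in X, diffusion is constant). With a = -2/3, c = 1/3, the solution is
  V(t) = (c^2 / (2 a)) * (exp(2 a t) - 1)
       = ((1/3)^2 / (2*(-2/3))) * (exp((-4/3) t) - 1)
       = 1/12 - exp(-4*t/3)/12.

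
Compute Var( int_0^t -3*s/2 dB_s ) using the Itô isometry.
Var = 3*t^3/4

The Itô integral of a deterministic integrand f(s) has mean 0 because each increment f(s) * (B_{s+ds} - B_s) has mean 0. By the Itô isometry:
  Var( int_0^t f(s) dB_s ) = E[ (int_0^t f(s) dB_s)^2 ] = int_0^t f(s)^2 ds.
Here f(s) = -3*s/2, so f(s)^2 = 9*s^2/4. Integrate:
  int_0^t (9*s^2/4) ds = 3*t^3/4.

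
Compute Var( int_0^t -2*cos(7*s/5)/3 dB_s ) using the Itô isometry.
Var = 2*t/9 + 5*sin(14*t/5)/63

The Itô integral of a deterministic integrand f(s) has mean 0 because each increment f(s) * (B_{s+ds} - B_s) has mean 0. By the Itô isometry:
  Var( int_0^t f(s) dB_s ) = E[ (int_0^t f(s) dB_s)^2 ] = int_0^t f(s)^2 ds.
Here f(s) = -2*cos(7*s/5)/3, so f(s)^2 = 4*cos(7*s/5)^2/9. Integrate:
  int_0^t (4*cos(7*s/5)^2/9) ds = 2*t/9 + 5*sin(14*t/5)/63.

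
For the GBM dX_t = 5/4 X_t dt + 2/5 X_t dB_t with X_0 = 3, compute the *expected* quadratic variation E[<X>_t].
E[<X>_t] = 72*exp(133*t/50)/133 - 72/133

<X>_t = int_0^t ((2/5) * X_s)^2 ds. Taking expectation inside the integral: E[<X>_t] = (2/5)^2 * int_0^t E[X_s^2] ds. For GBM, E[X_s^2] = x_0^2 * exp((2 mu + sigma^2) s). Integrating:
  E[<X>_t] = (2/5)^2 * 3^2 * (exp((2*(5/4) + (2/5)^2) t) - 1) / (2*(5/4) + (2/5)^2)
           = (2/5)^2 * 3^2 * (exp((133/50) t) - 1) / (133/50) = 72*exp(133*t/50)/133 - 72/133.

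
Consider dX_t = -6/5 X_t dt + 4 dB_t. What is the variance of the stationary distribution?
lim Var(X_t) = 20/3

The OU SDE dX = -theta X dt + sigma dB admits the integrating factor exp(theta t): d(exp(theta t) X_t) = sigma exp(theta t) dB_t. Integrating from 0 to t gives X_t = x_0 * exp(-theta t) + sigma * int_0^t exp(-theta (t-s)) dB_s for any initial x_0. The Itô integral has variance (by the Itô isometry) sigma^2 * int_0^t exp(-2 theta (t - s)) ds = sigma^2 * (1 - exp(-2 theta t)) / (2 theta), independent of x_0.
With theta = 6/5, sigma = 4:
  Var(X_t) = (4)^2 * (1 - exp(-2*6/5 t)) / (2 * 6/5) = 20/3 - 20*exp(-12*t/5)/3.
As t -> infinity, exp(-2*6/5 t) -> 0, so the stationary variance is sigma^2 / (2 theta) = 20/3.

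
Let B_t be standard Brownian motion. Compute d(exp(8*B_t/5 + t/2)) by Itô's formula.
d(exp(8*B_t/5 + t/2)) = (89*exp(8*B_t/5 + t/2)/50) dt + (8*exp(8*B_t/5 + t/2)/5) dB_t

Itô's formula for f(t, x): d f(t, B_t) = (f_t + (1/2) f_xx) dt + f_x dB_t. Compute partials of f(t, x) = exp(t/2 + 8*x/5):
  f_t(t,x)  = exp(t/2 + 8*x/5)/2
  f_x(t,x)  = 8*exp(t/2 + 8*x/5)/5
  f_xx(t,x) = 64*exp(t/2 + 8*x/5)/25
Assemble drift = f_t + (1/2) f_xx = 89*exp(t/2 + 8*x/5)/50 and diffusion = f_x = 8*exp(t/2 + 8*x/5)/5. Substituting x = B_t:
  d(exp(8*B_t/5 + t/2)) = (89*exp(8*B_t/5 + t/2)/50) dt + (8*exp(8*B_t/5 + t/2)/5) dB_t.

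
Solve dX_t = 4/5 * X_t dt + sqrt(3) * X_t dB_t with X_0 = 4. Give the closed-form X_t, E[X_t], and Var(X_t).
X_t = 4 * exp((-7/10) t + (sqrt(3)) B_t); E[X_t] = 4*exp(4*t/5); Var(X_t) = 16*(exp(3*t) - 1)*exp(8*t/5)

For GBM dX = mu X dt + sigma X dB with X_0 = x_0, apply Itô to Y = log X: dY = (mu - sigma^2/2) dt + sigma dB, so Y_t = log(x_0) + (mu - sigma^2/2) t + sigma B_t and hence X_t = x_0 * exp((mu - sigma^2/2) t + sigma B_t).
With mu = 4/5, sigma = sqrt(3), x_0 = 4, this gives:
  X_t = 4 * exp((-7/10) * t + (sqrt(3)) * B_t).
Since sigma*B_t ~ Normal(0, sigma^2 t), E[exp(sigma*B_t)] = exp(sigma^2 t / 2); so E[X_t] = x_0 * exp((mu - sigma^2/2) t) * exp(sigma^2 t / 2) = x_0 * exp(mu t) = 4*exp(4*t/5).
Var(X_t) = E[X_t^2] - (E[X_t])^2 = x_0^2 * exp(2 mu t) * (exp(sigma^2 t) - 1) = 16*(exp(3*t) - 1)*exp(8*t/5).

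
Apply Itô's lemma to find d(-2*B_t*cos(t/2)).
d(-2*B_t*cos(t/2)) = (B_t*sin(t/2)) dt + (-2*cos(t/2)) dB_t

Itô's formula for f(t, x): d f(t, B_t) = (f_t + (1/2) f_xx) dt + f_x dB_t. Compute partials of f(t, x) = -2*x*cos(t/2):
  f_t(t,x)  = x*sin(t/2)
  f_x(t,x)  = -2*cos(t/2)
  f_xx(t,x) = 0
Assemble drift = f_t + (1/2) f_xx = x*sin(t/2) and diffusion = f_x = -2*cos(t/2). Substituting x = B_t:
  d(-2*B_t*cos(t/2)) = (B_t*sin(t/2)) dt + (-2*cos(t/2)) dB_t.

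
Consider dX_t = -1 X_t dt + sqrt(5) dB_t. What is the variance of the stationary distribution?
lim Var(X_t) = 5/2

The OU SDE dX = -theta X dt + sigma dB admits the integrating factor exp(theta t): d(exp(theta t) X_t) = sigma exp(theta t) dB_t. Integrating from 0 to t gives X_t = x_0 * exp(-theta t) + sigma * int_0^t exp(-theta (t-s)) dB_s for any initial x_0. The Itô integral has variance (by the Itô isometry) sigma^2 * int_0^t exp(-2 theta (t - s)) ds = sigma^2 * (1 - exp(-2 theta t)) / (2 theta), independent of x_0.
With theta = 1, sigma = sqrt(5):
  Var(X_t) = (sqrt(5))^2 * (1 - exp(-2*1 t)) / (2 * 1) = 5/2 - 5*exp(-2*t)/2.
As t -> infinity, exp(-2*1 t) -> 0, so the stationary variance is sigma^2 / (2 theta) = 5/2.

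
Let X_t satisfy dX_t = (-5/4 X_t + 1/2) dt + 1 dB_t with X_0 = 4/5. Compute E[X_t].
E[X_t] = 2/5 + 2*exp(-5*t/4)/5

Taking expectations and using E[dB_t] = 0, the mean m(t) = E[X_t] satisfies the ODE m'(t) = a m(t) + b with m(0) = x_0. With a = -5/4, b = 1/2, x_0 = 4/5, the solution is
  m(t) = x_0 * exp(a t) + (b/a) * (exp(a t) - 1)
       = (4/5) * exp((-5/4) t) + ((1/2)/(-5/4)) * (exp((-5/4) t) - 1)
       = 2/5 + 2*exp(-5*t/4)/5.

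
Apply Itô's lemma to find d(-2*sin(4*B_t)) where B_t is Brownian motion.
d(-2*sin(4*B_t)) = (16*sin(4*B_t)) dt + (-8*cos(4*B_t)) dB_t

Itô's formula for f(B_t) gives d f(B_t) = f'(B_t) dB_t + (1/2) f''(B_t) dt. Compute derivatives of f(x) = -2*sin(4*x):
  f'(x)  = -8*cos(4*x)
  f''(x) = 32*sin(4*x)
Substitute x = B_t and multiply the f'' term by 1/2:
  drift     = (1/2) * (32*sin(4*x)) evaluated at B_t = 16*sin(4*B_t)
  diffusion = (-8*cos(4*x)) evaluated at B_t = -8*cos(4*B_t)
Therefore d(-2*sin(4*B_t)) = (16*sin(4*B_t)) dt + (-8*cos(4*B_t)) dB_t.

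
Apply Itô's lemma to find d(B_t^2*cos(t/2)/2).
d(B_t^2*cos(t/2)/2) = (-B_t^2*sin(t/2)/4 + cos(t/2)/2) dt + (B_t*cos(t/2)) dB_t

Itô's formula for f(t, x): d f(t, B_t) = (f_t + (1/2) f_xx) dt + f_x dB_t. Compute partials of f(t, x) = x^2*cos(t/2)/2:
  f_t(t,x)  = -x^2*sin(t/2)/4
  f_x(t,x)  = x*cos(t/2)
  f_xx(t,x) = cos(t/2)
Assemble drift = f_t + (1/2) f_xx = -x^2*sin(t/2)/4 + cos(t/2)/2 and diffusion = f_x = x*cos(t/2). Substituting x = B_t:
  d(B_t^2*cos(t/2)/2) = (-B_t^2*sin(t/2)/4 + cos(t/2)/2) dt + (B_t*cos(t/2)) dB_t.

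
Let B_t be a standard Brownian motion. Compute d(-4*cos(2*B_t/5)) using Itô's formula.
d(-4*cos(2*B_t/5)) = (8*cos(2*B_t/5)/25) dt + (8*sin(2*B_t/5)/5) dB_t

Itô's formula for f(B_t) gives d f(B_t) = f'(B_t) dB_t + (1/2) f''(B_t) dt. Compute derivatives of f(x) = -4*cos(2*x/5):
  f'(x)  = 8*sin(2*x/5)/5
  f''(x) = 16*cos(2*x/5)/25
Substitute x = B_t and multiply the f'' term by 1/2:
  drift     = (1/2) * (16*cos(2*x/5)/25) evaluated at B_t = 8*cos(2*B_t/5)/25
  diffusion = (8*sin(2*x/5)/5) evaluated at B_t = 8*sin(2*B_t/5)/5
Therefore d(-4*cos(2*B_t/5)) = (8*cos(2*B_t/5)/25) dt + (8*sin(2*B_t/5)/5) dB_t.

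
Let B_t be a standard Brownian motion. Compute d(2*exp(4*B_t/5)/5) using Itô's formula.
d(2*exp(4*B_t/5)/5) = (16*exp(4*B_t/5)/125) dt + (8*exp(4*B_t/5)/25) dB_t

Itô's formula for f(B_t) gives d f(B_t) = f'(B_t) dB_t + (1/2) f''(B_t) dt. Compute derivatives of f(x) = 2*exp(4*x/5)/5:
  f'(x)  = 8*exp(4*x/5)/25
  f''(x) = 32*exp(4*x/5)/125
Substitute x = B_t and multiply the f'' term by 1/2:
  drift     = (1/2) * (32*exp(4*x/5)/125) evaluated at B_t = 16*exp(4*B_t/5)/125
  diffusion = (8*exp(4*x/5)/25) evaluated at B_t = 8*exp(4*B_t/5)/25
Therefore d(2*exp(4*B_t/5)/5) = (16*exp(4*B_t/5)/125) dt + (8*exp(4*B_t/5)/25) dB_t.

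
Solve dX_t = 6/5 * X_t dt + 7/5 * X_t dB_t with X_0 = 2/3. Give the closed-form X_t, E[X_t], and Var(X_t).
X_t = 2/3 * exp((11/50) t + (7/5) B_t); E[X_t] = 2*exp(6*t/5)/3; Var(X_t) = 4*(exp(49*t/25) - 1)*exp(12*t/5)/9

For GBM dX = mu X dt + sigma X dB with X_0 = x_0, apply Itô to Y = log X: dY = (mu - sigma^2/2) dt + sigma dB, so Y_t = log(x_0) + (mu - sigma^2/2) t + sigma B_t and hence X_t = x_0 * exp((mu - sigma^2/2) t + sigma B_t).
With mu = 6/5, sigma = 7/5, x_0 = 2/3, this gives:
  X_t = 2/3 * exp((11/50) * t + (7/5) * B_t).
Since sigma*B_t ~ Normal(0, sigma^2 t), E[exp(sigma*B_t)] = exp(sigma^2 t / 2); so E[X_t] = x_0 * exp((mu - sigma^2/2) t) * exp(sigma^2 t / 2) = x_0 * exp(mu t) = 2*exp(6*t/5)/3.
Var(X_t) = E[X_t^2] - (E[X_t])^2 = x_0^2 * exp(2 mu t) * (exp(sigma^2 t) - 1) = 4*(exp(49*t/25) - 1)*exp(12*t/5)/9.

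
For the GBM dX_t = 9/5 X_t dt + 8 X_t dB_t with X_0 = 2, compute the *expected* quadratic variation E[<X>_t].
E[<X>_t] = 640*exp(338*t/5)/169 - 640/169

<X>_t = int_0^t (8 * X_s)^2 ds. Taking expectation inside the integral: E[<X>_t] = 8^2 * int_0^t E[X_s^2] ds. For GBM, E[X_s^2] = x_0^2 * exp((2 mu + sigma^2) s). Integrating:
  E[<X>_t] = 8^2 * 2^2 * (exp((2*(9/5) + 8^2) t) - 1) / (2*(9/5) + 8^2)
           = 8^2 * 2^2 * (exp((338/5) t) - 1) / (338/5) = 640*exp(338*t/5)/169 - 640/169.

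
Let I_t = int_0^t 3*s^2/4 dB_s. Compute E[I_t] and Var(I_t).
E[I_t] = 0; Var(I_t) = 9*t^5/80

The Itô integral of a deterministic integrand f(s) has mean 0 because each increment f(s) * (B_{s+ds} - B_s) has mean 0. By the Itô isometry:
  Var( int_0^t f(s) dB_s ) = E[ (int_0^t f(s) dB_s)^2 ] = int_0^t f(s)^2 ds.
Here f(s) = 3*s^2/4, so f(s)^2 = 9*s^4/16. Integrate:
  int_0^t (9*s^4/16) ds = 9*t^5/80.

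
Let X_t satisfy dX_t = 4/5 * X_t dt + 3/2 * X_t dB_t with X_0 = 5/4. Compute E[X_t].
E[X_t] = 5*exp(4*t/5)/4

For GBM dX = mu X dt + sigma X dB with X_0 = x_0, apply Itô to Y = log X: dY = (mu - sigma^2/2) dt + sigma dB, so Y_t = log(x_0) + (mu - sigma^2/2) t + sigma B_t and hence X_t = x_0 * exp((mu - sigma^2/2) t + sigma B_t).
With mu = 4/5, sigma = 3/2, x_0 = 5/4, this gives:
  X_t = 5/4 * exp((-13/40) * t + (3/2) * B_t).
Since sigma*B_t ~ Normal(0, sigma^2 t), E[exp(sigma*B_t)] = exp(sigma^2 t / 2); so E[X_t] = x_0 * exp((mu - sigma^2/2) t) * exp(sigma^2 t / 2) = x_0 * exp(mu t) = 5*exp(4*t/5)/4.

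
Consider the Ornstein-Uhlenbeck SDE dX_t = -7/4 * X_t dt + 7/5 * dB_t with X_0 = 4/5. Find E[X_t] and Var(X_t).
E[X_t] = 4*exp(-7*t/4)/5; Var(X_t) = 14/25 - 14*exp(-7*t/2)/25

The OU SDE dX = -theta X dt + sigma dB admits the integrating factor exp(theta t): d(exp(theta t) X_t) = sigma exp(theta t) dB_t. Integrating from 0 to t:
  X_t = x_0 * exp(-theta t) + sigma * int_0^t exp(-theta (t-s)) dB_s.
The Itô integral has mean 0 and (by the Itô isometry) variance sigma^2 * int_0^t exp(-2 theta (t - s)) ds = sigma^2 * (1 - exp(-2 theta t)) / (2 theta).
With theta = 7/4, sigma = 7/5, x_0 = 4/5:
  E[X_t] = 4/5 * exp(-7/4 t) = 4*exp(-7*t/4)/5
  Var(X_t) = (7/5)^2 * (1 - exp(-2*7/4 t)) / (2 * 7/4) = 14/25 - 14*exp(-7*t/2)/25.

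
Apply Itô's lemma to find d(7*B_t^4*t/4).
d(7*B_t^4*t/4) = (7*B_t^2*(B_t^2 + 6*t)/4) dt + (7*B_t^3*t) dB_t

Itô's formula for f(t, x): d f(t, B_t) = (f_t + (1/2) f_xx) dt + f_x dB_t. Compute partials of f(t, x) = 7*t*x^4/4:
  f_t(t,x)  = 7*x^4/4
  f_x(t,x)  = 7*t*x^3
  f_xx(t,x) = 21*t*x^2
Assemble drift = f_t + (1/2) f_xx = 7*x^2*(6*t + x^2)/4 and diffusion = f_x = 7*t*x^3. Substituting x = B_t:
  d(7*B_t^4*t/4) = (7*B_t^2*(B_t^2 + 6*t)/4) dt + (7*B_t^3*t) dB_t.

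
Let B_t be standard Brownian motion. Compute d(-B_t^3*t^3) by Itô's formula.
d(-B_t^3*t^3) = (3*B_t*t^2*(-B_t^2 - t)) dt + (-3*B_t^2*t^3) dB_t

Itô's formula for f(t, x): d f(t, B_t) = (f_t + (1/2) f_xx) dt + f_x dB_t. Compute partials of f(t, x) = -t^3*x^3:
  f_t(t,x)  = -3*t^2*x^3
  f_x(t,x)  = -3*t^3*x^2
  f_xx(t,x) = -6*t^3*x
Assemble drift = f_t + (1/2) f_xx = 3*t^2*x*(-t - x^2) and diffusion = f_x = -3*t^3*x^2. Substituting x = B_t:
  d(-B_t^3*t^3) = (3*B_t*t^2*(-B_t^2 - t)) dt + (-3*B_t^2*t^3) dB_t.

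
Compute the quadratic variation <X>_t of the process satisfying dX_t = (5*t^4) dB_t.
<X>_t = 25*t^9/9

For an Itô process dX_t = a(t) dt + b(t) dB_t, the quadratic variation is <X>_t = int_0^t b(s)^2 ds (the drift term does not contribute). Here b(s) = 5*s^4, so
  b(s)^2 = 25*s^8.
Integrating from 0 to t:
  <X>_t = int_0^t (25*s^8) ds = 25*t^9/9.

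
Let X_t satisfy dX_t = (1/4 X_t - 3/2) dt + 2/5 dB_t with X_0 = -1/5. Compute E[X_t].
E[X_t] = 6 - 31*exp(t/4)/5

Taking expectations and using E[dB_t] = 0, the mean m(t) = E[X_t] satisfies the ODE m'(t) = a m(t) + b with m(0) = x_0. With a = 1/4, b = -3/2, x_0 = -1/5, the solution is
  m(t) = x_0 * exp(a t) + (b/a) * (exp(a t) - 1)
       = (-1/5) * exp((1/4) t) + ((-3/2)/(1/4)) * (exp((1/4) t) - 1)
       = 6 - 31*exp(t/4)/5.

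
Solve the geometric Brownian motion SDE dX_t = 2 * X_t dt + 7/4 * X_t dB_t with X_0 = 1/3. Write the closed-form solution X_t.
X_t = 1/3 * exp((15/32) * t + (7/4) * B_t)

For GBM dX = mu X dt + sigma X dB with X_0 = x_0, apply Itô to Y = log X: dY = (mu - sigma^2/2) dt + sigma dB, so Y_t = log(x_0) + (mu - sigma^2/2) t + sigma B_t and hence X_t = x_0 * exp((mu - sigma^2/2) t + sigma B_t).
With mu = 2, sigma = 7/4, x_0 = 1/3, this gives:
  X_t = 1/3 * exp((15/32) * t + (7/4) * B_t).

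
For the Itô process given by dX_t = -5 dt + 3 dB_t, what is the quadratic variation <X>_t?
<X>_t = 9*t

For an Itô process dX_t = a(t) dt + b(t) dB_t, the quadratic variation is <X>_t = int_0^t b(s)^2 ds (the drift term does not contribute). Here b(s) = 3, so
  b(s)^2 = 9.
Integrating from 0 to t:
  <X>_t = int_0^t (9) ds = 9*t.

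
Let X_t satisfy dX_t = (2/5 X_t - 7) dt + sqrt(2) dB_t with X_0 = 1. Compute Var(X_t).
Var(X_t) = 5*exp(4*t/5)/2 - 5/2

The variance V(t) = Var(X_t) satisfies V'(t) = 2 a V(t) + c^2 with V(0) = 0 (drift coefficient is linear in X, diffusion is constant). With a = 2/5, c = sqrt(2), the solution is
  V(t) = (c^2 / (2 a)) * (exp(2 a t) - 1)
       = (sqrt(2)^2 / (2*(2/5))) * (exp((4/5) t) - 1)
       = 5*exp(4*t/5)/2 - 5/2.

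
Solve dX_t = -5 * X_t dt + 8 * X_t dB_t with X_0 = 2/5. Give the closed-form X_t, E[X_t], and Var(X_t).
X_t = 2/5 * exp((-37) t + (8) B_t); E[X_t] = 2*exp(-5*t)/5; Var(X_t) = (4*exp(64*t) - 4)*exp(-10*t)/25

For GBM dX = mu X dt + sigma X dB with X_0 = x_0, apply Itô to Y = log X: dY = (mu - sigma^2/2) dt + sigma dB, so Y_t = log(x_0) + (mu - sigma^2/2) t + sigma B_t and hence X_t = x_0 * exp((mu - sigma^2/2) t + sigma B_t).
With mu = -5, sigma = 8, x_0 = 2/5, this gives:
  X_t = 2/5 * exp((-37) * t + (8) * B_t).
Since sigma*B_t ~ Normal(0, sigma^2 t), E[exp(sigma*B_t)] = exp(sigma^2 t / 2); so E[X_t] = x_0 * exp((mu - sigma^2/2) t) * exp(sigma^2 t / 2) = x_0 * exp(mu t) = 2*exp(-5*t)/5.
Var(X_t) = E[X_t^2] - (E[X_t])^2 = x_0^2 * exp(2 mu t) * (exp(sigma^2 t) - 1) = (4*exp(64*t) - 4)*exp(-10*t)/25.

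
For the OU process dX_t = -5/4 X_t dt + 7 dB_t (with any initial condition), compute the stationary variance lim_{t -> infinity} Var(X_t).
lim Var(X_t) = 98/5

The OU SDE dX = -theta X dt + sigma dB admits the integrating factor exp(theta t): d(exp(theta t) X_t) = sigma exp(theta t) dB_t. Integrating from 0 to t gives X_t = x_0 * exp(-theta t) + sigma * int_0^t exp(-theta (t-s)) dB_s for any initial x_0. The Itô integral has variance (by the Itô isometry) sigma^2 * int_0^t exp(-2 theta (t - s)) ds = sigma^2 * (1 - exp(-2 theta t)) / (2 theta), independent of x_0.
With theta = 5/4, sigma = 7:
  Var(X_t) = (7)^2 * (1 - exp(-2*5/4 t)) / (2 * 5/4) = 98/5 - 98*exp(-5*t/2)/5.
As t -> infinity, exp(-2*5/4 t) -> 0, so the stationary variance is sigma^2 / (2 theta) = 98/5.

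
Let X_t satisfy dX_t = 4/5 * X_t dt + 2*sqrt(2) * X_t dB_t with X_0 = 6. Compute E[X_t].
E[X_t] = 6*exp(4*t/5)

For GBM dX = mu X dt + sigma X dB with X_0 = x_0, apply Itô to Y = log X: dY = (mu - sigma^2/2) dt + sigma dB, so Y_t = log(x_0) + (mu - sigma^2/2) t + sigma B_t and hence X_t = x_0 * exp((mu - sigma^2/2) t + sigma B_t).
With mu = 4/5, sigma = 2*sqrt(2), x_0 = 6, this gives:
  X_t = 6 * exp((-16/5) * t + (2*sqrt(2)) * B_t).
Since sigma*B_t ~ Normal(0, sigma^2 t), E[exp(sigma*B_t)] = exp(sigma^2 t / 2); so E[X_t] = x_0 * exp((mu - sigma^2/2) t) * exp(sigma^2 t / 2) = x_0 * exp(mu t) = 6*exp(4*t/5).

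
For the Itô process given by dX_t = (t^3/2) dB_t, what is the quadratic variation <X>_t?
<X>_t = t^7/28

For an Itô process dX_t = a(t) dt + b(t) dB_t, the quadratic variation is <X>_t = int_0^t b(s)^2 ds (the drift term does not contribute). Here b(s) = s^3/2, so
  b(s)^2 = s^6/4.
Integrating from 0 to t:
  <X>_t = int_0^t (s^6/4) ds = t^7/28.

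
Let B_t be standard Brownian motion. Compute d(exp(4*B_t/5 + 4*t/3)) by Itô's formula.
d(exp(4*B_t/5 + 4*t/3)) = (124*exp(4*B_t/5 + 4*t/3)/75) dt + (4*exp(4*B_t/5 + 4*t/3)/5) dB_t

Itô's formula for f(t, x): d f(t, B_t) = (f_t + (1/2) f_xx) dt + f_x dB_t. Compute partials of f(t, x) = exp(4*t/3 + 4*x/5):
  f_t(t,x)  = 4*exp(4*t/3 + 4*x/5)/3
  f_x(t,x)  = 4*exp(4*t/3 + 4*x/5)/5
  f_xx(t,x) = 16*exp(4*t/3 + 4*x/5)/25
Assemble drift = f_t + (1/2) f_xx = 124*exp(4*t/3 + 4*x/5)/75 and diffusion = f_x = 4*exp(4*t/3 + 4*x/5)/5. Substituting x = B_t:
  d(exp(4*B_t/5 + 4*t/3)) = (124*exp(4*B_t/5 + 4*t/3)/75) dt + (4*exp(4*B_t/5 + 4*t/3)/5) dB_t.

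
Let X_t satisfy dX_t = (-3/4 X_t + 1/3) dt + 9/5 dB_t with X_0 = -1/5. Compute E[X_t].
E[X_t] = 4/9 - 29*exp(-3*t/4)/45

Taking expectations and using E[dB_t] = 0, the mean m(t) = E[X_t] satisfies the ODE m'(t) = a m(t) + b with m(0) = x_0. With a = -3/4, b = 1/3, x_0 = -1/5, the solution is
  m(t) = x_0 * exp(a t) + (b/a) * (exp(a t) - 1)
       = (-1/5) * exp((-3/4) t) + ((1/3)/(-3/4)) * (exp((-3/4) t) - 1)
       = 4/9 - 29*exp(-3*t/4)/45.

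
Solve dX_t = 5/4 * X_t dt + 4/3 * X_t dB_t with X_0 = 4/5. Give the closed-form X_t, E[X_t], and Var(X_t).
X_t = 4/5 * exp((13/36) t + (4/3) B_t); E[X_t] = 4*exp(5*t/4)/5; Var(X_t) = 16*(exp(16*t/9) - 1)*exp(5*t/2)/25

For GBM dX = mu X dt + sigma X dB with X_0 = x_0, apply Itô to Y = log X: dY = (mu - sigma^2/2) dt + sigma dB, so Y_t = log(x_0) + (mu - sigma^2/2) t + sigma B_t and hence X_t = x_0 * exp((mu - sigma^2/2) t + sigma B_t).
With mu = 5/4, sigma = 4/3, x_0 = 4/5, this gives:
  X_t = 4/5 * exp((13/36) * t + (4/3) * B_t).
Since sigma*B_t ~ Normal(0, sigma^2 t), E[exp(sigma*B_t)] = exp(sigma^2 t / 2); so E[X_t] = x_0 * exp((mu - sigma^2/2) t) * exp(sigma^2 t / 2) = x_0 * exp(mu t) = 4*exp(5*t/4)/5.
Var(X_t) = E[X_t^2] - (E[X_t])^2 = x_0^2 * exp(2 mu t) * (exp(sigma^2 t) - 1) = 16*(exp(16*t/9) - 1)*exp(5*t/2)/25.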